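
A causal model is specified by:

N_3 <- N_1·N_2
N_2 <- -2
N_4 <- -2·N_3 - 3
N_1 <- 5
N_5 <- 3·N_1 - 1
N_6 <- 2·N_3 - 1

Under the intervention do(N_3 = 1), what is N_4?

-5

The intervention breaks the incoming arrows to N_3: N_3 <- N_1·N_2 no longer applies, and N_3 = 1.
N_4 = -2·N_3 - 3  [with N_3=1]  = -5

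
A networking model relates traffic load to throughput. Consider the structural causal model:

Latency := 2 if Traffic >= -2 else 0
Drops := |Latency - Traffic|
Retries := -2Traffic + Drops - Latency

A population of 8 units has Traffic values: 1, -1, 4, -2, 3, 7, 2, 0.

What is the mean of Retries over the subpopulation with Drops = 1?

Observing Drops=1 restricts to units where Drops's equation naturally yields 1: Traffic ∈ {1, 3}. In that subpopulation Retries = -3, -7, mean -5.

-5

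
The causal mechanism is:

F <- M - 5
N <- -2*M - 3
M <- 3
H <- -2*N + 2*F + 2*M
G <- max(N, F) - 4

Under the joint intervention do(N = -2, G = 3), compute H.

The joint intervention fixes N = -2, G = 3, removing each variable's own equation.
F = M - 5  [with M=3]  = -2
H = -2*N + 2*F + 2*M  [with N=-2, F=-2, M=3]  = 6

6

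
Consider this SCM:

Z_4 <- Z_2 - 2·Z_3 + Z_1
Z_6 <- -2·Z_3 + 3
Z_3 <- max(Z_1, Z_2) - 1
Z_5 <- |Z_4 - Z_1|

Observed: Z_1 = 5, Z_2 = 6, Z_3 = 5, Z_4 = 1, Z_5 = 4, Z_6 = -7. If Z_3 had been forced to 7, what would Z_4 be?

The intervention breaks the incoming arrows to Z_3: Z_3 <- max(Z_1, Z_2) - 1 no longer applies, and Z_3 = 7.
Z_4 = Z_2 - 2·Z_3 + Z_1  [with Z_2=6, Z_3=7, Z_1=5]  = -3

-3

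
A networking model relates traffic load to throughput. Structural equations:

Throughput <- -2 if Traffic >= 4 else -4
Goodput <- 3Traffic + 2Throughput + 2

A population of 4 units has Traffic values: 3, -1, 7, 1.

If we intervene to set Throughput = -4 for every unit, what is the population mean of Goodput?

The intervention sets Throughput=-4 in all 4 units regardless of Traffic. Recomputing Goodput per unit gives 3, -9, 15, -3; average 1.5.

1.5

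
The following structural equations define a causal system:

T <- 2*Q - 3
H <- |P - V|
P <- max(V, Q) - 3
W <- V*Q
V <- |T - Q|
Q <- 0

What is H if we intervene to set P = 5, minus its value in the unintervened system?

-1

The intervention breaks the incoming arrows to P: P <- max(V, Q) - 3 no longer applies, and P = 5.
T = 2*Q - 3  [with Q=0]  = -3
V = |T - Q|  [with T=-3, Q=0]  = 3
H = |P - V|  [with P=5, V=3]  = 2
Without intervention: T = 2*Q - 3  [with Q=0]  = -3; V = |T - Q|  [with T=-3, Q=0]  = 3; P = max(V, Q) - 3  [with V=3, Q=0]  = 0; H = |P - V|  [with P=0, V=3]  = 3.
Change = 2 − 3 = -1.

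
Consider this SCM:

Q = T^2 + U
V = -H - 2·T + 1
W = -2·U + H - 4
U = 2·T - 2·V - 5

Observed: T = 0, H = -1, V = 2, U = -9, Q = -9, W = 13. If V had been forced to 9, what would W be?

The intervention breaks the incoming arrows to V: V = -H - 2·T + 1 no longer applies, and V = 9.
U = 2·T - 2·V - 5  [with T=0, V=9]  = -23
W = -2·U + H - 4  [with U=-23, H=-1]  = 41

41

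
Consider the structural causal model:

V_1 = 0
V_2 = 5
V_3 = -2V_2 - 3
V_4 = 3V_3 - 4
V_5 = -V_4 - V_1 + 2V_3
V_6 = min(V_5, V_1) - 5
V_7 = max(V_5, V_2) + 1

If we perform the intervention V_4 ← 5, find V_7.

6

The intervention breaks the incoming arrows to V_4: V_4 = 3V_3 - 4 no longer applies, and V_4 = 5.
V_3 = -2V_2 - 3  [with V_2=5]  = -13
V_5 = -V_4 - V_1 + 2V_3  [with V_4=5, V_1=0, V_3=-13]  = -31
V_7 = max(V_5, V_2) + 1  [with V_5=-31, V_2=5]  = 6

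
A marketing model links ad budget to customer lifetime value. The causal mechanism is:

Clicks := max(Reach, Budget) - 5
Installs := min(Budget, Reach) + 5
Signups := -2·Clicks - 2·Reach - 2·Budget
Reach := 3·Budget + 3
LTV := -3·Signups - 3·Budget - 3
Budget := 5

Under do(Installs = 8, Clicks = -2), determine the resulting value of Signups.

The joint intervention fixes Installs = 8, Clicks = -2, removing each variable's own equation.
Reach = 3·Budget + 3  [with Budget=5]  = 18
Signups = -2·Clicks - 2·Reach - 2·Budget  [with Clicks=-2, Reach=18, Budget=5]  = -42

-42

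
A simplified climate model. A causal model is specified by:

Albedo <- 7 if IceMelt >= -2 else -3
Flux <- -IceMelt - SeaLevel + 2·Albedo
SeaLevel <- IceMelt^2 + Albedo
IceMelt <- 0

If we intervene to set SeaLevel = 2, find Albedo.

7

Under do(SeaLevel=2), the mechanism SeaLevel <- IceMelt^2 + Albedo is discarded; SeaLevel is fixed at 2.
Since Albedo is not a descendant of the intervened variable, it is unaffected.
Albedo = 7 if IceMelt >= -2 else -3  [with IceMelt=0]  = 7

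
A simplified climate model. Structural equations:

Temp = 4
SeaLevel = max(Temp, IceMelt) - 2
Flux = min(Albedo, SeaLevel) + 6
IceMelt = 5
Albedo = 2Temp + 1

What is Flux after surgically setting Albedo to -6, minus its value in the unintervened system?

do(Albedo=-6) replaces the equation Albedo = 2Temp + 1 with the constant Albedo = -6.
SeaLevel = max(Temp, IceMelt) - 2  [with Temp=4, IceMelt=5]  = 3
Flux = min(Albedo, SeaLevel) + 6  [with Albedo=-6, SeaLevel=3]  = 0
Without intervention: Albedo = 2Temp + 1  [with Temp=4]  = 9; SeaLevel = max(Temp, IceMelt) - 2  [with Temp=4, IceMelt=5]  = 3; Flux = min(Albedo, SeaLevel) + 6  [with Albedo=9, SeaLevel=3]  = 9.
Change = 0 − 9 = -9.

-9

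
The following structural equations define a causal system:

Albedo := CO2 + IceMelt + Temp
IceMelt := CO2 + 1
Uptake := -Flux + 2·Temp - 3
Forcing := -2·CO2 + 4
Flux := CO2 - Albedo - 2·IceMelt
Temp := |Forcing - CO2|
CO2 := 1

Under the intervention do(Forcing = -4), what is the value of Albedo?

do(Forcing=-4) replaces the equation Forcing := -2·CO2 + 4 with the constant Forcing = -4.
Temp = |Forcing - CO2|  [with Forcing=-4, CO2=1]  = 5
IceMelt = CO2 + 1  [with CO2=1]  = 2
Albedo = CO2 + IceMelt + Temp  [with CO2=1, IceMelt=2, Temp=5]  = 8

8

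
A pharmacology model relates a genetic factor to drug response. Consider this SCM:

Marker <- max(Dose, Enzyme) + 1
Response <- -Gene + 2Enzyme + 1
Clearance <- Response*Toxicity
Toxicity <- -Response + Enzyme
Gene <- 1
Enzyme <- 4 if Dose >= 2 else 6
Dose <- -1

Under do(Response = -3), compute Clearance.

Under do(Response=-3), the mechanism Response <- -Gene + 2Enzyme + 1 is discarded; Response is fixed at -3.
Enzyme = 4 if Dose >= 2 else 6  [with Dose=-1]  = 6
Toxicity = -Response + Enzyme  [with Response=-3, Enzyme=6]  = 9
Clearance = Response*Toxicity  [with Response=-3, Toxicity=9]  = -27

-27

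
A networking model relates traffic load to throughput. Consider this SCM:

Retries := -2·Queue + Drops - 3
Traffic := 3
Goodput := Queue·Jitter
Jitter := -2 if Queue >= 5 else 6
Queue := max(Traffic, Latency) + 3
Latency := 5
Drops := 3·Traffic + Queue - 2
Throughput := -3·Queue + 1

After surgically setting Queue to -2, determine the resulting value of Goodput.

The intervention breaks the incoming arrows to Queue: Queue := max(Traffic, Latency) + 3 no longer applies, and Queue = -2.
Jitter = -2 if Queue >= 5 else 6  [with Queue=-2]  = 6
Goodput = Queue·Jitter  [with Queue=-2, Jitter=6]  = -12

-12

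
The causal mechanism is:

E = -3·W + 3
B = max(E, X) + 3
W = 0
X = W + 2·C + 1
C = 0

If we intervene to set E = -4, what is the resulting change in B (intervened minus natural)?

do(E=-4) replaces the equation E = -3·W + 3 with the constant E = -4.
X = W + 2·C + 1  [with W=0, C=0]  = 1
B = max(E, X) + 3  [with E=-4, X=1]  = 4
Without intervention: E = -3·W + 3  [with W=0]  = 3; X = W + 2·C + 1  [with W=0, C=0]  = 1; B = max(E, X) + 3  [with E=3, X=1]  = 6.
Change = 4 − 6 = -2.

-2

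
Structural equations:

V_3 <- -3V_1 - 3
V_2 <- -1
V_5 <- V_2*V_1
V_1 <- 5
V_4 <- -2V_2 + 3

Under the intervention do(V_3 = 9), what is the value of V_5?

do(V_3=9) replaces the equation V_3 <- -3V_1 - 3 with the constant V_3 = 9.
V_5 is not downstream of the intervention, so its value is determined by the original equations.
V_5 = V_2*V_1  [with V_2=-1, V_1=5]  = -5

-5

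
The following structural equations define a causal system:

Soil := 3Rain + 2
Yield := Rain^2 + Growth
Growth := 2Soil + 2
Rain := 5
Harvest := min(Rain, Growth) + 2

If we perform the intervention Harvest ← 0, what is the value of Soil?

17

Under do(Harvest=0), the mechanism Harvest := min(Rain, Growth) + 2 is discarded; Harvest is fixed at 0.
No directed path runs from Harvest to Soil, so Soil keeps its natural value.
Soil = 3Rain + 2  [with Rain=5]  = 17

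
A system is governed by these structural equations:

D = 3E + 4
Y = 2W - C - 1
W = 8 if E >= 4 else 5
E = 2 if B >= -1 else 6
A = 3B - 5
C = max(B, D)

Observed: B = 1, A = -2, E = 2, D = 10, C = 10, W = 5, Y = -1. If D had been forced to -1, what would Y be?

The intervention breaks the incoming arrows to D: D = 3E + 4 no longer applies, and D = -1.
E = 2 if B >= -1 else 6  [with B=1]  = 2
C = max(B, D)  [with B=1, D=-1]  = 1
W = 8 if E >= 4 else 5  [with E=2]  = 5
Y = 2W - C - 1  [with W=5, C=1]  = 8

8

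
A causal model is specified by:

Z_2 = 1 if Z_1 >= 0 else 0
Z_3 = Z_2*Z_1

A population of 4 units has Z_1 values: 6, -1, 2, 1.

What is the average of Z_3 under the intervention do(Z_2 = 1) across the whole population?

2

Under do(Z_2=1), Z_2's equation is replaced by Z_2=1 for every unit. Per-unit Z_3: 6, -1, 2, 1. Mean = 2.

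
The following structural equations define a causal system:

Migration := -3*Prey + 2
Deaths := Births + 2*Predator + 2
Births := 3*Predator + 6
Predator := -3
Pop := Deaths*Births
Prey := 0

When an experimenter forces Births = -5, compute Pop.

The intervention breaks the incoming arrows to Births: Births := 3*Predator + 6 no longer applies, and Births = -5.
Deaths = Births + 2*Predator + 2  [with Births=-5, Predator=-3]  = -9
Pop = Deaths*Births  [with Deaths=-9, Births=-5]  = 45

45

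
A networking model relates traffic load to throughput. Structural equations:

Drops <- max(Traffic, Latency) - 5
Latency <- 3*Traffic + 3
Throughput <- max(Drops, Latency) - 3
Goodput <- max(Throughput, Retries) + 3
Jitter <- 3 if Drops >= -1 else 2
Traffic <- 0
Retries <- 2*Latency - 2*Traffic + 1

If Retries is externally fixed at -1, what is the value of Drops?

Under do(Retries=-1), the mechanism Retries <- 2*Latency - 2*Traffic + 1 is discarded; Retries is fixed at -1.
Since Drops is not a descendant of the intervened variable, it is unaffected.
Latency = 3*Traffic + 3  [with Traffic=0]  = 3
Drops = max(Traffic, Latency) - 5  [with Traffic=0, Latency=3]  = -2

-2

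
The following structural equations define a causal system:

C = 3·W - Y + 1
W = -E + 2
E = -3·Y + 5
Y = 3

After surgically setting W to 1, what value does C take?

The intervention breaks the incoming arrows to W: W = -E + 2 no longer applies, and W = 1.
C = 3·W - Y + 1  [with W=1, Y=3]  = 1

1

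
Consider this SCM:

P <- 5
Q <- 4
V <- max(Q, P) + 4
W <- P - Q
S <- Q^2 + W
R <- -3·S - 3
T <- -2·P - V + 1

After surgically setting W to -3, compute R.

Under do(W=-3), the mechanism W <- P - Q is discarded; W is fixed at -3.
S = Q^2 + W  [with Q=4, W=-3]  = 13
R = -3·S - 3  [with S=13]  = -42

-42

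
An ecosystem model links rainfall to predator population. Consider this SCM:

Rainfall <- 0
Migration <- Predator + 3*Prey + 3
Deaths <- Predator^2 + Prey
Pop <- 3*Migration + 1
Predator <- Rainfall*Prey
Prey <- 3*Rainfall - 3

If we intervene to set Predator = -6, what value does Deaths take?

33

The intervention breaks the incoming arrows to Predator: Predator <- Rainfall*Prey no longer applies, and Predator = -6.
Prey = 3*Rainfall - 3  [with Rainfall=0]  = -3
Deaths = Predator^2 + Prey  [with Predator=-6, Prey=-3]  = 33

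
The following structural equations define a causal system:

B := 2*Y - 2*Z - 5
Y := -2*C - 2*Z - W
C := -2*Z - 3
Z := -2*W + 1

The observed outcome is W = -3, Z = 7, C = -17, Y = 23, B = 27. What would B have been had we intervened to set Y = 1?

-17

Intervening sets Y = 1 and removes its equation (Y := -2*C - 2*Z - W).
Z = -2*W + 1  [with W=-3]  = 7
B = 2*Y - 2*Z - 5  [with Y=1, Z=7]  = -17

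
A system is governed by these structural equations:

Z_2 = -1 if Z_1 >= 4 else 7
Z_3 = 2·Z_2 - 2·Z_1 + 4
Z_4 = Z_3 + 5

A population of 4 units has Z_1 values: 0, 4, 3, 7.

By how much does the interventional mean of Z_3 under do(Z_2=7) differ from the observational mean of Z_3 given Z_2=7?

The intervention sets Z_2=7 in all 4 units regardless of Z_1. Recomputing Z_3 per unit gives 18, 10, 12, 4; average 11.
E[Z_3|Z_2=7] averages over only the 2 units with Z_2=7 (Z_1 = 0, 3): Z_3 = 18, 12, mean 15.
Difference = 11 − 15 = -4.

-4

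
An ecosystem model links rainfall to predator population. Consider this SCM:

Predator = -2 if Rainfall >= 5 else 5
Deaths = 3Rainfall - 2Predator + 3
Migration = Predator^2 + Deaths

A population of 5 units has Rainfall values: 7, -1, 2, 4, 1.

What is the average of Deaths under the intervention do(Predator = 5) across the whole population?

Every unit gets Predator=5 under the intervention. Deaths values become 14, -10, -1, 5, -4; E[Deaths|do(Predator=5)] = 0.8.

0.8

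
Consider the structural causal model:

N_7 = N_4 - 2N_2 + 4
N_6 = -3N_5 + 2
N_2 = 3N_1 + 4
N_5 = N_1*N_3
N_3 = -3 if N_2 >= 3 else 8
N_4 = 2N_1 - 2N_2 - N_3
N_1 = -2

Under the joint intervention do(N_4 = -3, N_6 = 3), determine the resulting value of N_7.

5

Setting N_4 = -3, N_6 = 3 by intervention discards those variables' equations.
N_2 = 3N_1 + 4  [with N_1=-2]  = -2
N_7 = N_4 - 2N_2 + 4  [with N_4=-3, N_2=-2]  = 5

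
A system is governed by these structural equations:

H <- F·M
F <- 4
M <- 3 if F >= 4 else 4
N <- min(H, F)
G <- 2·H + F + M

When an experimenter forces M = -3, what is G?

-23

Under do(M=-3), the mechanism M <- 3 if F >= 4 else 4 is discarded; M is fixed at -3.
H = F·M  [with F=4, M=-3]  = -12
G = 2·H + F + M  [with H=-12, F=4, M=-3]  = -23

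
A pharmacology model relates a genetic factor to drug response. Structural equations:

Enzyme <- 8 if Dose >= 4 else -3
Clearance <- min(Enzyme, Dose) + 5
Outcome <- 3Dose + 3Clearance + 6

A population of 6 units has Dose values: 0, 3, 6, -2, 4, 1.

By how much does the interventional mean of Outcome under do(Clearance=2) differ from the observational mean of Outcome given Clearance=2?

4.5

do(Clearance=2) breaks Clearance's dependence on Dose. With Clearance=2 fixed, Outcome across the units is 12, 21, 30, 6, 24, 15, mean 18.
E[Outcome|Clearance=2] averages over only the 4 units with Clearance=2 (Dose = 0, 3, -2, 1): Outcome = 12, 21, 6, 15, mean 13.5.
Difference = 18 − 13.5 = 4.5.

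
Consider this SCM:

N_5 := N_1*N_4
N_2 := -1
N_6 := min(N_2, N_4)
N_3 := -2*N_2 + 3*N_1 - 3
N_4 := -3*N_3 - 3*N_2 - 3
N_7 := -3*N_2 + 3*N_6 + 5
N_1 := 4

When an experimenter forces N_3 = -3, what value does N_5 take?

36

do(N_3=-3) replaces the equation N_3 := -2*N_2 + 3*N_1 - 3 with the constant N_3 = -3.
N_4 = -3*N_3 - 3*N_2 - 3  [with N_3=-3, N_2=-1]  = 9
N_5 = N_1*N_4  [with N_1=4, N_4=9]  = 36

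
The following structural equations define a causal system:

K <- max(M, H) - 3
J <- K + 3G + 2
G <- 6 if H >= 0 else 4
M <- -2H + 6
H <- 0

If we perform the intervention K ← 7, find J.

Intervening sets K = 7 and removes its equation (K <- max(M, H) - 3).
G = 6 if H >= 0 else 4  [with H=0]  = 6
J = K + 3G + 2  [with K=7, G=6]  = 27

27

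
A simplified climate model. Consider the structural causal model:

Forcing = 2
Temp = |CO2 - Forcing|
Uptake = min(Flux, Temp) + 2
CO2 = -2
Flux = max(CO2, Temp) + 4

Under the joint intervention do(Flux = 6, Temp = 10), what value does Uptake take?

8

The joint intervention fixes Flux = 6, Temp = 10, removing each variable's own equation.
Uptake = min(Flux, Temp) + 2  [with Flux=6, Temp=10]  = 8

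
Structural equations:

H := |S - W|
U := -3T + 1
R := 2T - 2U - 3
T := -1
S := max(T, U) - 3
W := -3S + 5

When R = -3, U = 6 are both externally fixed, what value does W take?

-4

Setting R = -3, U = 6 by intervention discards those variables' equations.
S = max(T, U) - 3  [with T=-1, U=6]  = 3
W = -3S + 5  [with S=3]  = -4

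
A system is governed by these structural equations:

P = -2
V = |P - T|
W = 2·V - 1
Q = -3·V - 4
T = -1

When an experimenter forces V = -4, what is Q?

do(V=-4) replaces the equation V = |P - T| with the constant V = -4.
Q = -3·V - 4  [with V=-4]  = 8

8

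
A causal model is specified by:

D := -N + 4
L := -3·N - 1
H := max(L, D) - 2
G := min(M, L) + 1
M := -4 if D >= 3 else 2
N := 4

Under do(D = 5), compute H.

3

Under do(D=5), the mechanism D := -N + 4 is discarded; D is fixed at 5.
L = -3·N - 1  [with N=4]  = -13
H = max(L, D) - 2  [with L=-13, D=5]  = 3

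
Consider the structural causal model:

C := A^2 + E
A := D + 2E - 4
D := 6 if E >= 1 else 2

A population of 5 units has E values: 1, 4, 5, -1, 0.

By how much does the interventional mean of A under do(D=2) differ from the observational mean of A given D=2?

4.6

Every unit gets D=2 under the intervention. A values become 0, 6, 8, -4, -2; E[A|do(D=2)] = 1.6.
Conditioning on D=2 selects the 2 unit(s) with E ∈ {-1, 0}. Their A values: -4, -2. Mean = -3.
Difference = 1.6 − (-3) = 4.6.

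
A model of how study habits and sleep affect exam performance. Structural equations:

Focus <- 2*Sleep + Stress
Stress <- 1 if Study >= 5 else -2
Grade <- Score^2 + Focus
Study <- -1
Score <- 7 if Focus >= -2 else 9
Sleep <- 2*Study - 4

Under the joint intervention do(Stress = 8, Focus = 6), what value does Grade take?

Setting Stress = 8, Focus = 6 by intervention discards those variables' equations.
Score = 7 if Focus >= -2 else 9  [with Focus=6]  = 7
Grade = Score^2 + Focus  [with Score=7, Focus=6]  = 55

55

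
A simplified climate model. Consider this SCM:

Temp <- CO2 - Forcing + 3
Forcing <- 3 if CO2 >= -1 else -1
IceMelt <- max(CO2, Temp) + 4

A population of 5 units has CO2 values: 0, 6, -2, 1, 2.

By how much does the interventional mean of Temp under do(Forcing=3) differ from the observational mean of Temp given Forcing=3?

-0.85

Every unit gets Forcing=3 under the intervention. Temp values become 0, 6, -2, 1, 2; E[Temp|do(Forcing=3)] = 1.4.
E[Temp|Forcing=3] averages over only the 4 units with Forcing=3 (CO2 = 0, 6, 1, 2): Temp = 0, 6, 1, 2, mean 2.25.
Difference = 1.4 − 2.25 = -0.85.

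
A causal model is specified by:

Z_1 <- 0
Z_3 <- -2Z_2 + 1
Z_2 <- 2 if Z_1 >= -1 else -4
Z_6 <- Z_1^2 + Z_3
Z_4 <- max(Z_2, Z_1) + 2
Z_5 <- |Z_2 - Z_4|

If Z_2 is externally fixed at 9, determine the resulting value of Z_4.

11

Under do(Z_2=9), the mechanism Z_2 <- 2 if Z_1 >= -1 else -4 is discarded; Z_2 is fixed at 9.
Z_4 = max(Z_2, Z_1) + 2  [with Z_2=9, Z_1=0]  = 11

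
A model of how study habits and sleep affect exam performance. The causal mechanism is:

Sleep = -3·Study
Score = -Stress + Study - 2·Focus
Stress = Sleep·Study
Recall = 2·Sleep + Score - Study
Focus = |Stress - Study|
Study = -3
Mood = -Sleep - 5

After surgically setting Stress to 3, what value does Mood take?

-14

The intervention breaks the incoming arrows to Stress: Stress = Sleep·Study no longer applies, and Stress = 3.
No directed path runs from Stress to Mood, so Mood keeps its natural value.
Sleep = -3·Study  [with Study=-3]  = 9
Mood = -Sleep - 5  [with Sleep=9]  = -14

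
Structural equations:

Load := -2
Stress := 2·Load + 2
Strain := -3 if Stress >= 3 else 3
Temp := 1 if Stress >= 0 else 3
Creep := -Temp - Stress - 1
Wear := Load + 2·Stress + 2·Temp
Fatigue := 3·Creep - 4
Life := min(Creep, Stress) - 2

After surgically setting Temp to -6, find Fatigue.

The intervention breaks the incoming arrows to Temp: Temp := 1 if Stress >= 0 else 3 no longer applies, and Temp = -6.
Stress = 2·Load + 2  [with Load=-2]  = -2
Creep = -Temp - Stress - 1  [with Temp=-6, Stress=-2]  = 7
Fatigue = 3·Creep - 4  [with Creep=7]  = 17

17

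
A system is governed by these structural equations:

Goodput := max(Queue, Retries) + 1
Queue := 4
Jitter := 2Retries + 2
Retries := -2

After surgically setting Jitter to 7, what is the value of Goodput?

5

The intervention breaks the incoming arrows to Jitter: Jitter := 2Retries + 2 no longer applies, and Jitter = 7.
Goodput is not downstream of the intervention, so its value is determined by the original equations.
Goodput = max(Queue, Retries) + 1  [with Queue=4, Retries=-2]  = 5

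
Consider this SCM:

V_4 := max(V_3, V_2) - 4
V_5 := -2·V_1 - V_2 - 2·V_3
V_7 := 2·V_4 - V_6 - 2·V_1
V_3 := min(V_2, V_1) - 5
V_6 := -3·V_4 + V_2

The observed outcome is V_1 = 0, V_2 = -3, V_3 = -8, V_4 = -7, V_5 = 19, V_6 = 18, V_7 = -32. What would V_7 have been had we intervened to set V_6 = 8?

Intervening sets V_6 = 8 and removes its equation (V_6 := -3·V_4 + V_2).
V_3 = min(V_2, V_1) - 5  [with V_2=-3, V_1=0]  = -8
V_4 = max(V_3, V_2) - 4  [with V_3=-8, V_2=-3]  = -7
V_7 = 2·V_4 - V_6 - 2·V_1  [with V_4=-7, V_6=8, V_1=0]  = -22

-22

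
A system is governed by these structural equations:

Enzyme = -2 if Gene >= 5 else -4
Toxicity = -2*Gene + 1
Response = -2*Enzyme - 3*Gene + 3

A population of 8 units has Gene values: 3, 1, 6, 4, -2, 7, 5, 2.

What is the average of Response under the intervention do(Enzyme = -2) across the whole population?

-2.75

The intervention sets Enzyme=-2 in all 8 units regardless of Gene. Recomputing Response per unit gives -2, 4, -11, -5, 13, -14, -8, 1; average -2.75.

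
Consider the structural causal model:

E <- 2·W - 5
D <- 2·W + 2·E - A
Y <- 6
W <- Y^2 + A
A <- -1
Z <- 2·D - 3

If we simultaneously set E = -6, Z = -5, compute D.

59

Setting E = -6, Z = -5 by intervention discards those variables' equations.
W = Y^2 + A  [with Y=6, A=-1]  = 35
D = 2·W + 2·E - A  [with W=35, E=-6, A=-1]  = 59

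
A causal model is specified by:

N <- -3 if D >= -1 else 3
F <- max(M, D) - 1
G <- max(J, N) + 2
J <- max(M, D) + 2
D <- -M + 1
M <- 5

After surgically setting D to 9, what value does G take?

13

Under do(D=9), the mechanism D <- -M + 1 is discarded; D is fixed at 9.
J = max(M, D) + 2  [with M=5, D=9]  = 11
N = -3 if D >= -1 else 3  [with D=9]  = -3
G = max(J, N) + 2  [with J=11, N=-3]  = 13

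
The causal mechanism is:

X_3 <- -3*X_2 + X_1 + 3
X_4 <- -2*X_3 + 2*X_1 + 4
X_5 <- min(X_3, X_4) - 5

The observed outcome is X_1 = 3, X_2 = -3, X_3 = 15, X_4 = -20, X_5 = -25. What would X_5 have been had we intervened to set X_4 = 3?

-2

Intervening sets X_4 = 3 and removes its equation (X_4 <- -2*X_3 + 2*X_1 + 4).
X_3 = -3*X_2 + X_1 + 3  [with X_2=-3, X_1=3]  = 15
X_5 = min(X_3, X_4) - 5  [with X_3=15, X_4=3]  = -2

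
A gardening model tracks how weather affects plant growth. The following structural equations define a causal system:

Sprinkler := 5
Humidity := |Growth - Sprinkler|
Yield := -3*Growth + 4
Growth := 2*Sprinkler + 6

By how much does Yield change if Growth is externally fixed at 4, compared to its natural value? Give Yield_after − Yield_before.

36

Under do(Growth=4), the mechanism Growth := 2*Sprinkler + 6 is discarded; Growth is fixed at 4.
Yield = -3*Growth + 4  [with Growth=4]  = -8
Without intervention: Growth = 2*Sprinkler + 6  [with Sprinkler=5]  = 16; Yield = -3*Growth + 4  [with Growth=16]  = -44.
Change = -8 − (-44) = 36.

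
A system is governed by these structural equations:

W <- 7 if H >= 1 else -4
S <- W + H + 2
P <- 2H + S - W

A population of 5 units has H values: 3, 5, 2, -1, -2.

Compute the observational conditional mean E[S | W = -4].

-3.5

Conditioning on W=-4 selects the 2 unit(s) with H ∈ {-1, -2}. Their S values: -3, -4. Mean = -3.5.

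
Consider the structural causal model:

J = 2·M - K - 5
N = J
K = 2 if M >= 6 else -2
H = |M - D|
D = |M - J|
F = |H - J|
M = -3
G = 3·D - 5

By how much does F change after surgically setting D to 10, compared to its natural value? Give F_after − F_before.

Under do(D=10), the mechanism D = |M - J| is discarded; D is fixed at 10.
K = 2 if M >= 6 else -2  [with M=-3]  = -2
J = 2·M - K - 5  [with M=-3, K=-2]  = -9
H = |M - D|  [with M=-3, D=10]  = 13
F = |H - J|  [with H=13, J=-9]  = 22
Without intervention: K = 2 if M >= 6 else -2  [with M=-3]  = -2; J = 2·M - K - 5  [with M=-3, K=-2]  = -9; D = |M - J|  [with M=-3, J=-9]  = 6; H = |M - D|  [with M=-3, D=6]  = 9; F = |H - J|  [with H=9, J=-9]  = 18.
Change = 22 − 18 = 4.

4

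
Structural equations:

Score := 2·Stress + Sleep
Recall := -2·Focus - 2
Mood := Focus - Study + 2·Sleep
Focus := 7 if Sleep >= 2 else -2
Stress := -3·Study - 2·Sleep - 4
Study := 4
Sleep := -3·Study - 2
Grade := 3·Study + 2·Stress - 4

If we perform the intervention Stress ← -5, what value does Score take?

do(Stress=-5) replaces the equation Stress := -3·Study - 2·Sleep - 4 with the constant Stress = -5.
Sleep = -3·Study - 2  [with Study=4]  = -14
Score = 2·Stress + Sleep  [with Stress=-5, Sleep=-14]  = -24

-24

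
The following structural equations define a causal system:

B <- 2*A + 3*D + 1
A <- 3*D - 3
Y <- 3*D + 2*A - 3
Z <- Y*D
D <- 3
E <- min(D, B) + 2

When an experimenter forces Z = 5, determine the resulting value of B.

do(Z=5) replaces the equation Z <- Y*D with the constant Z = 5.
B is not downstream of the intervention, so its value is determined by the original equations.
A = 3*D - 3  [with D=3]  = 6
B = 2*A + 3*D + 1  [with A=6, D=3]  = 22

22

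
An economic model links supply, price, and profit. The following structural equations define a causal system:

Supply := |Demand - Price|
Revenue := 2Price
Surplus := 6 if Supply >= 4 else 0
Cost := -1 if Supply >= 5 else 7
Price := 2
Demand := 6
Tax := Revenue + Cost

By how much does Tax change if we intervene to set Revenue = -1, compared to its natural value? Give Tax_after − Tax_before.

The intervention breaks the incoming arrows to Revenue: Revenue := 2Price no longer applies, and Revenue = -1.
Supply = |Demand - Price|  [with Demand=6, Price=2]  = 4
Cost = -1 if Supply >= 5 else 7  [with Supply=4]  = 7
Tax = Revenue + Cost  [with Revenue=-1, Cost=7]  = 6
Without intervention: Supply = |Demand - Price|  [with Demand=6, Price=2]  = 4; Cost = -1 if Supply >= 5 else 7  [with Supply=4]  = 7; Revenue = 2Price  [with Price=2]  = 4; Tax = Revenue + Cost  [with Revenue=4, Cost=7]  = 11.
Change = 6 − 11 = -5.

-5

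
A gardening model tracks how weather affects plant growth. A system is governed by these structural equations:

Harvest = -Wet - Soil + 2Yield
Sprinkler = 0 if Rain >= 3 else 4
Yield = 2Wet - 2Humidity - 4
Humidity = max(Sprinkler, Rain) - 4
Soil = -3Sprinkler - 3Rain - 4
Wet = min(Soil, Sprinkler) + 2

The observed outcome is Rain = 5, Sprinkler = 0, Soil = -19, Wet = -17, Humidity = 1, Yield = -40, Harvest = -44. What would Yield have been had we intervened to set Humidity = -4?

-30

The intervention breaks the incoming arrows to Humidity: Humidity = max(Sprinkler, Rain) - 4 no longer applies, and Humidity = -4.
Sprinkler = 0 if Rain >= 3 else 4  [with Rain=5]  = 0
Soil = -3Sprinkler - 3Rain - 4  [with Sprinkler=0, Rain=5]  = -19
Wet = min(Soil, Sprinkler) + 2  [with Soil=-19, Sprinkler=0]  = -17
Yield = 2Wet - 2Humidity - 4  [with Wet=-17, Humidity=-4]  = -30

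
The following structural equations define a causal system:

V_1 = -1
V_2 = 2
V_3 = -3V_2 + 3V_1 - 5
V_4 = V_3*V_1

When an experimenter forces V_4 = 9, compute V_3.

-14

Under do(V_4=9), the mechanism V_4 = V_3*V_1 is discarded; V_4 is fixed at 9.
Since V_3 is not a descendant of the intervened variable, it is unaffected.
V_3 = -3V_2 + 3V_1 - 5  [with V_2=2, V_1=-1]  = -14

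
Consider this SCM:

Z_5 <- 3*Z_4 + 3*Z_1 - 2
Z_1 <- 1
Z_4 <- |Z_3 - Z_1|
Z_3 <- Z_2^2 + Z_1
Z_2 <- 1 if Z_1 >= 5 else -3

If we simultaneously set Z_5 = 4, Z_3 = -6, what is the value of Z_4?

Under do(Z_5 = 4, Z_3 = -6), each intervened variable's structural equation is replaced by its fixed value.
Z_4 = |Z_3 - Z_1|  [with Z_3=-6, Z_1=1]  = 7

7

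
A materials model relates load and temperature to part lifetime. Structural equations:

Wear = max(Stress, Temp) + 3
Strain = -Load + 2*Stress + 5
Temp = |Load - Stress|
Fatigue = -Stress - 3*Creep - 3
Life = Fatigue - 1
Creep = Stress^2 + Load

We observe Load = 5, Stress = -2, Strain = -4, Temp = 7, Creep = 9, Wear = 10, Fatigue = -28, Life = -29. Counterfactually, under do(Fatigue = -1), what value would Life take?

-2

do(Fatigue=-1) replaces the equation Fatigue = -Stress - 3*Creep - 3 with the constant Fatigue = -1.
Life = Fatigue - 1  [with Fatigue=-1]  = -2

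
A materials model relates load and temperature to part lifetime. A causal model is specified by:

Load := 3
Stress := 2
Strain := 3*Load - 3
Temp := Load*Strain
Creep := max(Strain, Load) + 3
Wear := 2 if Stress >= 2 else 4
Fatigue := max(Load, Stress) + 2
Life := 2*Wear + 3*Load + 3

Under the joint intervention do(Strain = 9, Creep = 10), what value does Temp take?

The joint intervention fixes Strain = 9, Creep = 10, removing each variable's own equation.
Temp = Load*Strain  [with Load=3, Strain=9]  = 27

27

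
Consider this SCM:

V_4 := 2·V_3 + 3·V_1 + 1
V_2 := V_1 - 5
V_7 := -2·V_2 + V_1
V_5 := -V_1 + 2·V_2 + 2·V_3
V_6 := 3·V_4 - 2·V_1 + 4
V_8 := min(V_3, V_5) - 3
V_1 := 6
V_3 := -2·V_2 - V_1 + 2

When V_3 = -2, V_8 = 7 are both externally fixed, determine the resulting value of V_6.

37

Under do(V_3 = -2, V_8 = 7), each intervened variable's structural equation is replaced by its fixed value.
V_4 = 2·V_3 + 3·V_1 + 1  [with V_3=-2, V_1=6]  = 15
V_6 = 3·V_4 - 2·V_1 + 4  [with V_4=15, V_1=6]  = 37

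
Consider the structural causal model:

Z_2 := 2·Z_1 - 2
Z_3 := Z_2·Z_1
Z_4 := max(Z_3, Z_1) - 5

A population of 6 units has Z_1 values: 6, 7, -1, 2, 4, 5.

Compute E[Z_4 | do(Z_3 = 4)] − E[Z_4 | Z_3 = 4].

Every unit gets Z_3=4 under the intervention. Z_4 values become 1, 2, -1, -1, -1, 0; E[Z_4|do(Z_3=4)] = 0.
Conditioning on Z_3=4 selects the 2 unit(s) with Z_1 ∈ {-1, 2}. Their Z_4 values: -1, -1. Mean = -1.
Difference = 0 − (-1) = 1.

1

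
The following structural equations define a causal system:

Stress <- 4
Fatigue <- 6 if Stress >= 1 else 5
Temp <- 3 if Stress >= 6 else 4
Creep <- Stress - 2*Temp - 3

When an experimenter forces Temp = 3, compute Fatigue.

6

Under do(Temp=3), the mechanism Temp <- 3 if Stress >= 6 else 4 is discarded; Temp is fixed at 3.
Since Fatigue is not a descendant of the intervened variable, it is unaffected.
Fatigue = 6 if Stress >= 1 else 5  [with Stress=4]  = 6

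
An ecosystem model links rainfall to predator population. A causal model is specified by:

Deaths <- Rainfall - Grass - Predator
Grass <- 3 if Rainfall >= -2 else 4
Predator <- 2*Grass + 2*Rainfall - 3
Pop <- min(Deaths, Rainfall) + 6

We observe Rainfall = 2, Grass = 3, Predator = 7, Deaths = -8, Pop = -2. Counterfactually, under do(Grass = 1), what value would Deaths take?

-2

Under do(Grass=1), the mechanism Grass <- 3 if Rainfall >= -2 else 4 is discarded; Grass is fixed at 1.
Predator = 2*Grass + 2*Rainfall - 3  [with Grass=1, Rainfall=2]  = 3
Deaths = Rainfall - Grass - Predator  [with Rainfall=2, Grass=1, Predator=3]  = -2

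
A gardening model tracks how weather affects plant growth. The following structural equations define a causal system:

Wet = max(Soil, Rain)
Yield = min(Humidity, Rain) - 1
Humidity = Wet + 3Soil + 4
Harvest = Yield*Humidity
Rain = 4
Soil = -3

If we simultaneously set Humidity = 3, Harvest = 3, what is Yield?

Setting Humidity = 3, Harvest = 3 by intervention discards those variables' equations.
Yield = min(Humidity, Rain) - 1  [with Humidity=3, Rain=4]  = 2

2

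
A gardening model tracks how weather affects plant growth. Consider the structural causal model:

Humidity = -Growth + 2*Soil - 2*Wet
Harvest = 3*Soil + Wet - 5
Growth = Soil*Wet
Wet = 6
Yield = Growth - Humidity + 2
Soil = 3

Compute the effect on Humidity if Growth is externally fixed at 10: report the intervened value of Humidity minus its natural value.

The intervention breaks the incoming arrows to Growth: Growth = Soil*Wet no longer applies, and Growth = 10.
Humidity = -Growth + 2*Soil - 2*Wet  [with Growth=10, Soil=3, Wet=6]  = -16
Without intervention: Growth = Soil*Wet  [with Soil=3, Wet=6]  = 18; Humidity = -Growth + 2*Soil - 2*Wet  [with Growth=18, Soil=3, Wet=6]  = -24.
Change = -16 − (-24) = 8.

8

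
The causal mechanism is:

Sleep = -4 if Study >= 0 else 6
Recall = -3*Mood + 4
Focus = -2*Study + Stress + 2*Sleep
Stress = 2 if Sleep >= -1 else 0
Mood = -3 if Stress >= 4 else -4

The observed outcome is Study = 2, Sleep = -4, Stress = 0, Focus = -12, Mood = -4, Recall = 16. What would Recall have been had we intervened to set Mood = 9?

-23

The intervention breaks the incoming arrows to Mood: Mood = -3 if Stress >= 4 else -4 no longer applies, and Mood = 9.
Recall = -3*Mood + 4  [with Mood=9]  = -23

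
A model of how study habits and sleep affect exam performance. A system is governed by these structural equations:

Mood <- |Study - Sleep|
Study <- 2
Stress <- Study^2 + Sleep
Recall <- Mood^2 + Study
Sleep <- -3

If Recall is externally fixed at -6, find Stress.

1

do(Recall=-6) replaces the equation Recall <- Mood^2 + Study with the constant Recall = -6.
Stress is not downstream of the intervention, so its value is determined by the original equations.
Stress = Study^2 + Sleep  [with Study=2, Sleep=-3]  = 1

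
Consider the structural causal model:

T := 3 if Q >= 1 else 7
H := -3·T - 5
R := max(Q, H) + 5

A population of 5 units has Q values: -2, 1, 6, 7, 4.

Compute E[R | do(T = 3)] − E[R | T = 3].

-1.3

Every unit gets T=3 under the intervention. R values become 3, 6, 11, 12, 9; E[R|do(T=3)] = 8.2.
E[R|T=3] averages over only the 4 units with T=3 (Q = 1, 6, 7, 4): R = 6, 11, 12, 9, mean 9.5.
Difference = 8.2 − 9.5 = -1.3.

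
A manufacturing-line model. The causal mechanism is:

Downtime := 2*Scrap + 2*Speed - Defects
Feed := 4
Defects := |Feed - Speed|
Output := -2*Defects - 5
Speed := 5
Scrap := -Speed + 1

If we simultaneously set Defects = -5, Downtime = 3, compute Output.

The joint intervention fixes Defects = -5, Downtime = 3, removing each variable's own equation.
Output = -2*Defects - 5  [with Defects=-5]  = 5

5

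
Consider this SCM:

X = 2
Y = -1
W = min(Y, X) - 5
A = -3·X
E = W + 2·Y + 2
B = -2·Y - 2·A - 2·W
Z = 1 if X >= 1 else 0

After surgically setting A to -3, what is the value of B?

Under do(A=-3), the mechanism A = -3·X is discarded; A is fixed at -3.
W = min(Y, X) - 5  [with Y=-1, X=2]  = -6
B = -2·Y - 2·A - 2·W  [with Y=-1, A=-3, W=-6]  = 20

20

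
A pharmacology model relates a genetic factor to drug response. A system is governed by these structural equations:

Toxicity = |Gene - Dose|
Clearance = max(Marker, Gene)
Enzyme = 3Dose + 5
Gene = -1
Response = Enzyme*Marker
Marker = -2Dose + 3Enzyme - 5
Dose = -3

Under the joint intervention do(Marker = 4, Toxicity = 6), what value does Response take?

-16

Setting Marker = 4, Toxicity = 6 by intervention discards those variables' equations.
Enzyme = 3Dose + 5  [with Dose=-3]  = -4
Response = Enzyme*Marker  [with Enzyme=-4, Marker=4]  = -16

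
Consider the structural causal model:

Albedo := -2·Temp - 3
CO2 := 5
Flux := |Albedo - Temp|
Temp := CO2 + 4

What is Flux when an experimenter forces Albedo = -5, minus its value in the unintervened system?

The intervention breaks the incoming arrows to Albedo: Albedo := -2·Temp - 3 no longer applies, and Albedo = -5.
Temp = CO2 + 4  [with CO2=5]  = 9
Flux = |Albedo - Temp|  [with Albedo=-5, Temp=9]  = 14
Without intervention: Temp = CO2 + 4  [with CO2=5]  = 9; Albedo = -2·Temp - 3  [with Temp=9]  = -21; Flux = |Albedo - Temp|  [with Albedo=-21, Temp=9]  = 30.
Change = 14 − 30 = -16.

-16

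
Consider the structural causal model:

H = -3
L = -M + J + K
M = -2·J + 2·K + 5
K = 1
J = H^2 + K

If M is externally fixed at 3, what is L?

8

Intervening sets M = 3 and removes its equation (M = -2·J + 2·K + 5).
J = H^2 + K  [with H=-3, K=1]  = 10
L = -M + J + K  [with M=3, J=10, K=1]  = 8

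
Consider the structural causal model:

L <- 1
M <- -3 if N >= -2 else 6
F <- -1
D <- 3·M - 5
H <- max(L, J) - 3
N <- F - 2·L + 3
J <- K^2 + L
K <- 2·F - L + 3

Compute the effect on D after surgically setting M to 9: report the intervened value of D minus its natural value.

36

do(M=9) replaces the equation M <- -3 if N >= -2 else 6 with the constant M = 9.
D = 3·M - 5  [with M=9]  = 22
Without intervention: N = F - 2·L + 3  [with F=-1, L=1]  = 0; M = -3 if N >= -2 else 6  [with N=0]  = -3; D = 3·M - 5  [with M=-3]  = -14.
Change = 22 − (-14) = 36.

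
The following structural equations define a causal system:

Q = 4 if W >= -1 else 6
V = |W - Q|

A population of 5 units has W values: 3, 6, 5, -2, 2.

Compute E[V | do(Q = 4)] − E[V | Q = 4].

The intervention sets Q=4 in all 5 units regardless of W. Recomputing V per unit gives 1, 2, 1, 6, 2; average 2.4.
Conditioning on Q=4 selects the 4 unit(s) with W ∈ {3, 6, 5, 2}. Their V values: 1, 2, 1, 2. Mean = 1.5.
Difference = 2.4 − 1.5 = 0.9.

0.9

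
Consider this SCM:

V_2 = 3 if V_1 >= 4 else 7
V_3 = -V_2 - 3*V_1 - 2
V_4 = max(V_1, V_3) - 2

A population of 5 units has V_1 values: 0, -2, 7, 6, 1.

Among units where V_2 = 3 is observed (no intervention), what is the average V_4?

Conditioning on V_2=3 selects the 2 unit(s) with V_1 ∈ {7, 6}. Their V_4 values: 5, 4. Mean = 4.5.

4.5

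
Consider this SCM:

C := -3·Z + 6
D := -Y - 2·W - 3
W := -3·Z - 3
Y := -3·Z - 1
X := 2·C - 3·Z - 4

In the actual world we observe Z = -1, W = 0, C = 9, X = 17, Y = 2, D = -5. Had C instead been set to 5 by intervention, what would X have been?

9

The intervention breaks the incoming arrows to C: C := -3·Z + 6 no longer applies, and C = 5.
X = 2·C - 3·Z - 4  [with C=5, Z=-1]  = 9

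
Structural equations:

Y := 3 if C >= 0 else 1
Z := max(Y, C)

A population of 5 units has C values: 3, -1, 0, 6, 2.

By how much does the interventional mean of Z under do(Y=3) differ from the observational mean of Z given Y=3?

-0.15

The intervention sets Y=3 in all 5 units regardless of C. Recomputing Z per unit gives 3, 3, 3, 6, 3; average 3.6.
Conditioning on Y=3 selects the 4 unit(s) with C ∈ {3, 0, 6, 2}. Their Z values: 3, 3, 6, 3. Mean = 3.75.
Difference = 3.6 − 3.75 = -0.15.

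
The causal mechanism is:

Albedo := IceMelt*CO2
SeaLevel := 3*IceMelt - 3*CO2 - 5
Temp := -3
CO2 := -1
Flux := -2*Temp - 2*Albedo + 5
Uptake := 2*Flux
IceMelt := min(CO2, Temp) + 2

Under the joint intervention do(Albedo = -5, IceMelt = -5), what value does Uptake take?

The joint intervention fixes Albedo = -5, IceMelt = -5, removing each variable's own equation.
Flux = -2*Temp - 2*Albedo + 5  [with Temp=-3, Albedo=-5]  = 21
Uptake = 2*Flux  [with Flux=21]  = 42

42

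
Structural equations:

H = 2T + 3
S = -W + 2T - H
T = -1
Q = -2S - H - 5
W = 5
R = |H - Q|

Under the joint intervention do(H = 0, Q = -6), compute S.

The joint intervention fixes H = 0, Q = -6, removing each variable's own equation.
S = -W + 2T - H  [with W=5, T=-1, H=0]  = -7

-7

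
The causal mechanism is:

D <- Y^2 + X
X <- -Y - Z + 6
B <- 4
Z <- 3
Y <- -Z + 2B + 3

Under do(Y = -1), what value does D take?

5

do(Y=-1) replaces the equation Y <- -Z + 2B + 3 with the constant Y = -1.
X = -Y - Z + 6  [with Y=-1, Z=3]  = 4
D = Y^2 + X  [with Y=-1, X=4]  = 5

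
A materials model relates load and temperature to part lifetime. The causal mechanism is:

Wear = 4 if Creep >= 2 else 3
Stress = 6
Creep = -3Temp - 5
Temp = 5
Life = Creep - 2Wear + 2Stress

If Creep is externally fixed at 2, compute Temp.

5

Under do(Creep=2), the mechanism Creep = -3Temp - 5 is discarded; Creep is fixed at 2.
Since Temp is not a descendant of the intervened variable, it is unaffected.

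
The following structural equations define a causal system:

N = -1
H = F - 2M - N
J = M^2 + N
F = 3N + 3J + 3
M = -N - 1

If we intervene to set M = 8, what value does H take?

do(M=8) replaces the equation M = -N - 1 with the constant M = 8.
J = M^2 + N  [with M=8, N=-1]  = 63
F = 3N + 3J + 3  [with N=-1, J=63]  = 189
H = F - 2M - N  [with F=189, M=8, N=-1]  = 174

174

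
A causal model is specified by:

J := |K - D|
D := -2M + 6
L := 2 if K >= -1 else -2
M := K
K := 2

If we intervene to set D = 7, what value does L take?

2

The intervention breaks the incoming arrows to D: D := -2M + 6 no longer applies, and D = 7.
L is not downstream of the intervention, so its value is determined by the original equations.
L = 2 if K >= -1 else -2  [with K=2]  = 2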